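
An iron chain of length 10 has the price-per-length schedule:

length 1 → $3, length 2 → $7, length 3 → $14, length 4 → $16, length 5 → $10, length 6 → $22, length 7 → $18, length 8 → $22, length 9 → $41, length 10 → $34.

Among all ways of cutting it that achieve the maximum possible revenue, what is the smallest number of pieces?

Consider every possible first cut. r[k] is the best of p[i]+r[k−i] over all sellable i≤k.
r[1] = 3
r[2] = 7
r[3] = 14
r[4] = 17  (first piece 1, then r[3]=14)
r[5] = 21  (first piece 2, then r[3]=14)
r[6] = 28  (first piece 3, then r[3]=14)
r[7] = 31  (first piece 1, then r[6]=28)
r[8] = 35  (first piece 2, then r[6]=28)
r[9] = 42  (first piece 3, then r[6]=28)
r[10] = 45  (first piece 1, then r[9]=42)
Maximum revenue is $45.
Now minimize piece count subject to staying optimal: for each k, pieces[k] = 1 + min over i with p[i]+r[k−i]=r[k] of pieces[k−i].
pieces[7] = 3
pieces[8] = 3
pieces[9] = 3
pieces[10] = 4

4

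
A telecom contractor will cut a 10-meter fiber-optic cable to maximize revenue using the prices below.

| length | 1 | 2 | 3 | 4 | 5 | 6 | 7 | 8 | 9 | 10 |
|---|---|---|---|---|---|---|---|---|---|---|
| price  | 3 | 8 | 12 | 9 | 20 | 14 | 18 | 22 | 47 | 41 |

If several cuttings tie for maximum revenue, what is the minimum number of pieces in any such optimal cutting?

2

Let r[k] be the best obtainable value from length k. For each k, try every first piece i and keep the best of price[i] + r[k−i].
r[1] = 3
r[2] = 8
r[3] = 12
r[4] = 16  (first piece 2, then r[2]=8)
r[5] = 20  (first piece 2, then r[3]=12)
r[6] = 24  (first piece 2, then r[4]=16)
r[7] = 28  (first piece 2, then r[5]=20)
r[8] = 32  (first piece 2, then r[6]=24)
r[9] = 47
r[10] = 50  (first piece 1, then r[9]=47)
Maximum revenue is $50.
Now minimize piece count subject to staying optimal: for each k, pieces[k] = 1 + min over i with p[i]+r[k−i]=r[k] of pieces[k−i].
pieces[7] = 2
pieces[8] = 2
pieces[9] = 1
pieces[10] = 2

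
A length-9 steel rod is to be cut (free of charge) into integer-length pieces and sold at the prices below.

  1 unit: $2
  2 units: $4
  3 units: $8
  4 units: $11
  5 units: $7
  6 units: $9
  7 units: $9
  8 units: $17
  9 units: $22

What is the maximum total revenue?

Let R[k] be the best obtainable value from length k. For each k, try every first piece i and keep the best of price[i] + R[k−i].
R[1] = 2
R[2] = 4  (first piece 1, then R[1]=2)
R[3] = 8
R[4] = 11
R[5] = 13  (first piece 1, then R[4]=11)
R[6] = 16  (first piece 3, then R[3]=8)
R[7] = 19  (first piece 3, then R[4]=11)
R[8] = 22  (first piece 4, then R[4]=11)
R[9] = 24  (first piece 1, then R[8]=22)
One optimal cutting: 4 + 4 + 1 → $11 + $11 + $2 = $24.

24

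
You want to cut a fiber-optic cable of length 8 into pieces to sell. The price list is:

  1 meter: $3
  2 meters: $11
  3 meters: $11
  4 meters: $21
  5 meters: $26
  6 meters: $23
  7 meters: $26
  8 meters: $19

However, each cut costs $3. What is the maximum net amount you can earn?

39

Build net[k] bottom-up: net[k] = max over allowed piece i of (p[i] + net[k−i]) − 3 per cut.
net[1] = 3
net[2] = 11
net[3] = 11  (first piece 1, then net[2]=11)
net[4] = 21
net[5] = 26
net[6] = 29  (first piece 2, then net[4]=21)
net[7] = 34  (first piece 2, then net[5]=26)
net[8] = 39  (first piece 4, then net[4]=21)
One optimal plan: pieces 4 + 4 (1 cut) → $42 − $3 = $39.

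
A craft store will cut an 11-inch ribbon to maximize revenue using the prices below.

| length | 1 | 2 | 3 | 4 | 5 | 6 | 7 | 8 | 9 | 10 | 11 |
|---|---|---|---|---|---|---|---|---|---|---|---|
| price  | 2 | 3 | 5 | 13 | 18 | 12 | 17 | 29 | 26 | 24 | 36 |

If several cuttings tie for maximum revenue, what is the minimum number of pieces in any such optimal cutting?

3

Let r[k] be the best obtainable value from length k. For each k, try every first piece i and keep the best of price[i] + r[k−i].
r[1] = 2
r[2] = 4  (first piece 1, then r[1]=2)
r[3] = 6  (first piece 1, then r[2]=4)
r[4] = 13
r[5] = 18
r[6] = 20  (first piece 1, then r[5]=18)
r[7] = 22  (first piece 1, then r[6]=20)
r[8] = 29
r[9] = 31  (first piece 1, then r[8]=29)
r[10] = 36  (first piece 5, then r[5]=18)
r[11] = 38  (first piece 1, then r[10]=36)
Maximum revenue is ¢38.
Now minimize piece count subject to staying optimal: for each k, pieces[k] = 1 + min over i with p[i]+r[k−i]=r[k] of pieces[k−i].
pieces[8] = 1
pieces[9] = 2
pieces[10] = 2
pieces[11] = 3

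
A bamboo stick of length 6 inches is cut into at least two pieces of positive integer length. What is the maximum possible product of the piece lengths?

9

Define f[k] = max over 1≤i<k of i · max(k−i, f[k−i]); the inner max lets the remainder stay uncut if that's better.
f[2] = 1×max(1,0) = 1×1 = 1
f[3] = max(1×2, 2×1) = 2
f[4] = max(1×3, 2×2, 3×1) = 4
f[5] = max(1×4, 2×3, 3×2, 4×1) = 6
f[6] = max(1×6, 2×4, 3×3, 4×2, 5×1) = 9
One optimal split: 3 + 3; product 3×3 = 9.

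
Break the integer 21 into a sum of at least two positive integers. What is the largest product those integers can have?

Let m[k] be the best product for length k (with at least one cut). For each first piece i, the rest contributes max(k−i, m[k−i]).
m[2] = 1×max(1,0) = 1×1 = 1
m[3] = 1×max(2,1) = 1×2 = 2
m[4] = 2×max(2,1) = 2×2 = 4
m[5] = 2×max(3,2) = 2×3 = 6
m[6] = 3×max(3,2) = 3×3 = 9
m[7] = 2×max(5,6) = 2×6 = 12
m[8] = 2×max(6,9) = 2×9 = 18
m[9] = 3×max(6,9) = 3×9 = 27
m[10] = 2×max(8,18) = 2×18 = 36
m[11] = 2×max(9,27) = 2×27 = 54
m[12] = 3×max(9,27) = 3×27 = 81
m[13] = 2×max(11,54) = 2×54 = 108
m[14] = 2×max(12,81) = 2×81 = 162
m[15] = 3×max(12,81) = 3×81 = 243
m[16] = 2×max(14,162) = 2×162 = 324
m[17] = 2×max(15,243) = 2×243 = 486
m[18] = 3×max(15,243) = 3×243 = 729
m[19] = 2×max(17,486) = 2×486 = 972
m[20] = 2×max(18,729) = 2×729 = 1458
m[21] = 3×max(18,729) = 3×729 = 2187
One optimal split: 3 + 3 + 3 + 3 + 3 + 3 + 3; product 3×3×3×3×3×3×3 = 2187.

2187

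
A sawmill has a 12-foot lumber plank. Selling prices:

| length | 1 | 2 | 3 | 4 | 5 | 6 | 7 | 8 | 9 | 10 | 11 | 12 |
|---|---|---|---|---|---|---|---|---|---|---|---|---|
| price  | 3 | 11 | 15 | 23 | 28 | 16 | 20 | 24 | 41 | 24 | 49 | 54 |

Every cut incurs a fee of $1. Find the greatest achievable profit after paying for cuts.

Let r[k] be the best obtainable value from length k. For each k, try every first piece i and keep the best of price[i] + r[k−i] minus the 1 cut fee when i<k.
r[1] = 3
r[2] = max(3+3-1, 11+0) = 11
r[3] = max(3+11-1, 11+3-1, 15+0) = 15
r[4] = max(3+15-1, 11+11-1, 15+3-1, 23+0) = 23
r[5] = max(3+23-1, 11+15-1, 15+11-1, 23+3-1, 28+0) = 28
r[6] = max(3+28-1, 11+23-1, 15+15-1, 23+11-1, 28+3-1, 16+0) = 33
r[7] = max(3+33-1, 11+28-1, 15+23-1, …, 16+3-1, 20+0) = 38
r[8] = max(3+38-1, 11+33-1, 15+28-1, …, 20+3-1, 24+0) = 45
r[9] = max(3+45-1, 11+38-1, 15+33-1, …, 24+3-1, 41+0) = 50
r[10] = max(3+50-1, 11+45-1, 15+38-1, …, 41+3-1, 24+0) = 55
r[11] = max(3+55-1, 11+50-1, 15+45-1, …, 24+3-1, 49+0) = 60
r[12] = max(3+60-1, 11+55-1, 15+50-1, …, 49+3-1, 54+0) = 67
One optimal plan: pieces 4 + 4 + 4 (2 cuts) → $69 − $2 = $67.

67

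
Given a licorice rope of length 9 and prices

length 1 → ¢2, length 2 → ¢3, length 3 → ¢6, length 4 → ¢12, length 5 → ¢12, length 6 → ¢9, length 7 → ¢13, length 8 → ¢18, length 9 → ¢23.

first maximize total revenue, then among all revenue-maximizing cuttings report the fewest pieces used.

3

Let r[k] be the best obtainable value from length k. For each k, try every first piece i and keep the best of price[i] + r[k−i].
r[1] = 2
r[2] = max(2+2, 3+0) = 4
r[3] = max(2+4, 3+2, 6+0) = 6
r[4] = max(2+6, 3+4, 6+2, 12+0) = 12
r[5] = max(2+12, 3+6, 6+4, 12+2, 12+0) = 14
r[6] = max(2+14, 3+12, 6+6, 12+4, 12+2, 9+0) = 16
r[7] = max(2+16, 3+14, 6+12, …, 9+2, 13+0) = 18
r[8] = max(2+18, 3+16, 6+14, …, 13+2, 18+0) = 24
r[9] = max(2+24, 3+18, 6+16, …, 18+2, 23+0) = 26
Maximum revenue is ¢26.
Now minimize piece count subject to staying optimal: for each k, pieces[k] = 1 + min over i with p[i]+r[k−i]=r[k] of pieces[k−i].
pieces[6] = 3
pieces[7] = 2
pieces[8] = 2
pieces[9] = 3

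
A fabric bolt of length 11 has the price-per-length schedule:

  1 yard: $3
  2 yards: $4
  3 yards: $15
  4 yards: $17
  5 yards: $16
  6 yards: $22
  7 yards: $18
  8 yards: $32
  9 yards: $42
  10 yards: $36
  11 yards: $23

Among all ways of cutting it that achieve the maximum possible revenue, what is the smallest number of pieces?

5

Let r[k] be the best obtainable value from length k. For each k, try every first piece i and keep the best of price[i] + r[k−i].
r[1] = 3
r[2] = 6  (first piece 1, then r[1]=3)
r[3] = 15
r[4] = 18  (first piece 1, then r[3]=15)
r[5] = 21  (first piece 1, then r[4]=18)
r[6] = 30  (first piece 3, then r[3]=15)
r[7] = 33  (first piece 1, then r[6]=30)
r[8] = 36  (first piece 1, then r[7]=33)
r[9] = 45  (first piece 3, then r[6]=30)
r[10] = 48  (first piece 1, then r[9]=45)
r[11] = 51  (first piece 1, then r[10]=48)
Maximum revenue is $51.
Now minimize piece count subject to staying optimal: for each k, pieces[k] = 1 + min over i with p[i]+r[k−i]=r[k] of pieces[k−i].
pieces[8] = 4
pieces[9] = 3
pieces[10] = 4
pieces[11] = 5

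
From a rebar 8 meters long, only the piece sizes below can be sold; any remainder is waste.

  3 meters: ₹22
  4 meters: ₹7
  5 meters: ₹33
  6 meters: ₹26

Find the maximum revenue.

55

Consider every possible first cut. r[k] is the best of p[i]+r[k−i] over all sellable i≤k.
r[1] = 0
r[2] = 0
r[3] = 22
r[4] = 22
r[5] = 33
r[6] = 44  (first piece 3, then r[3]=22)
r[7] = 44
r[8] = 55  (first piece 3, then r[5]=33)
One optimal cutting: 5 + 3 → ₹55.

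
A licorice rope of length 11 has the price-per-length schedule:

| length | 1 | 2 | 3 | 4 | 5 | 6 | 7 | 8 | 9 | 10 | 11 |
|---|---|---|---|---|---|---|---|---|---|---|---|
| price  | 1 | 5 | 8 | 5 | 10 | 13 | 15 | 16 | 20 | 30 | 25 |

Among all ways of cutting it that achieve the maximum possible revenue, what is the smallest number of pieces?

Let r[k] be the best obtainable value from length k. For each k, try every first piece i and keep the best of price[i] + r[k−i].
r[1] = 1
r[2] = max(1+1, 5+0) = 5
r[3] = max(1+5, 5+1, 8+0) = 8
r[4] = max(1+8, 5+5, 8+1, 5+0) = 10
r[5] = max(1+10, 5+8, 8+5, 5+1, 10+0) = 13
r[6] = max(1+13, 5+10, 8+8, 5+5, 10+1, 13+0) = 16
r[7] = max(1+16, 5+13, 8+10, …, 13+1, 15+0) = 18
r[8] = max(1+18, 5+16, 8+13, …, 15+1, 16+0) = 21
r[9] = max(1+21, 5+18, 8+16, …, 16+1, 20+0) = 24
r[10] = max(1+24, 5+21, 8+18, …, 20+1, 30+0) = 30
r[11] = max(1+30, 5+24, 8+21, …, 30+1, 25+0) = 31
Maximum revenue is ¢31.
Now minimize piece count subject to staying optimal: for each k, pieces[k] = 1 + min over i with p[i]+r[k−i]=r[k] of pieces[k−i].
pieces[8] = 3
pieces[9] = 3
pieces[10] = 1
pieces[11] = 2

2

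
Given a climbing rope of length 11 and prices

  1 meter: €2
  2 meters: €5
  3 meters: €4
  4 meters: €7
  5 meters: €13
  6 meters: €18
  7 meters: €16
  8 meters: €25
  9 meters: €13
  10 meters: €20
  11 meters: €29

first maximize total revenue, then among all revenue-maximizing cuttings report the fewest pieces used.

Consider every possible first cut. r[k] is the best of p[i]+r[k−i] over all sellable i≤k.
r[1] = 2
r[2] = max(2+2, 5+0) = 5
r[3] = max(2+5, 5+2, 4+0) = 7
r[4] = max(2+7, 5+5, 4+2, 7+0) = 10
r[5] = max(2+10, 5+7, 4+5, 7+2, 13+0) = 13
r[6] = max(2+13, 5+10, 4+7, 7+5, 13+2, 18+0) = 18
r[7] = max(2+18, 5+13, 4+10, …, 18+2, 16+0) = 20
r[8] = max(2+20, 5+18, 4+13, …, 16+2, 25+0) = 25
r[9] = max(2+25, 5+20, 4+18, …, 25+2, 13+0) = 27
r[10] = max(2+27, 5+25, 4+20, …, 13+2, 20+0) = 30
r[11] = max(2+30, 5+27, 4+25, …, 20+2, 29+0) = 32
Maximum revenue is €32.
Now minimize piece count subject to staying optimal: for each k, pieces[k] = 1 + min over i with p[i]+r[k−i]=r[k] of pieces[k−i].
pieces[8] = 1
pieces[9] = 2
pieces[10] = 2
pieces[11] = 3

3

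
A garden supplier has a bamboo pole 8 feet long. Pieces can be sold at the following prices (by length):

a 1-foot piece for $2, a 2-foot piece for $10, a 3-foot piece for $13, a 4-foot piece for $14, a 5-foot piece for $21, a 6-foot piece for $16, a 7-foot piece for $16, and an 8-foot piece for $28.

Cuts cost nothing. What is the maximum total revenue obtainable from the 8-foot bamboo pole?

40

Consider every possible first cut. r[k] is the best of p[i]+r[k−i] over all sellable i≤k.
r[1] = 2
r[2] = max(2+2, 10+0) = 10
r[3] = max(2+10, 10+2, 13+0) = 13
r[4] = max(2+13, 10+10, 13+2, 14+0) = 20
r[5] = max(2+20, 10+13, 13+10, 14+2, 21+0) = 23
r[6] = max(2+23, 10+20, 13+13, 14+10, 21+2, 16+0) = 30
r[7] = max(2+30, 10+23, 13+20, …, 16+2, 16+0) = 33
r[8] = max(2+33, 10+30, 13+23, …, 16+2, 28+0) = 40
One optimal cutting: 2 + 2 + 2 + 2 → $10 + $10 + $10 + $10 = $40.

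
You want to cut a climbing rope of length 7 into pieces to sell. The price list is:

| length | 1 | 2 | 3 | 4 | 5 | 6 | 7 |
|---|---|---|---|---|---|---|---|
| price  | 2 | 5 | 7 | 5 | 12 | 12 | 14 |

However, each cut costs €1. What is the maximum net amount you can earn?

Consider every possible first cut. net[k] is the best of p[i]+net[k−i] over all sellable i≤k, charging 1 whenever i<k.
net[1] = 2
net[2] = max(2+2-1, 5+0) = 5
net[3] = max(2+5-1, 5+2-1, 7+0) = 7
net[4] = max(2+7-1, 5+5-1, 7+2-1, 5+0) = 9
net[5] = max(2+9-1, 5+7-1, 7+5-1, 5+2-1, 12+0) = 12
net[6] = max(2+12-1, 5+9-1, 7+7-1, 5+5-1, 12+2-1, 12+0) = 13
net[7] = max(2+13-1, 5+12-1, 7+9-1, …, 12+2-1, 14+0) = 16
One optimal plan: pieces 5 + 2 (1 cut) → €17 − €1 = €16.

16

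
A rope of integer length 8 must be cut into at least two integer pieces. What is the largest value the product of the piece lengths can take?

Let g[k] be the best product for length k (with at least one cut). For each first piece i, the rest contributes max(k−i, g[k−i]).
g[2] = 1×max(1,0) = 1×1 = 1
g[3] = 1×max(2,1) = 1×2 = 2
g[4] = 2×max(2,1) = 2×2 = 4
g[5] = 2×max(3,2) = 2×3 = 6
g[6] = 3×max(3,2) = 3×3 = 9
g[7] = 2×max(5,6) = 2×6 = 12
g[8] = 2×max(6,9) = 2×9 = 18
One optimal split: 3 + 3 + 2; product 3×3×2 = 18.

18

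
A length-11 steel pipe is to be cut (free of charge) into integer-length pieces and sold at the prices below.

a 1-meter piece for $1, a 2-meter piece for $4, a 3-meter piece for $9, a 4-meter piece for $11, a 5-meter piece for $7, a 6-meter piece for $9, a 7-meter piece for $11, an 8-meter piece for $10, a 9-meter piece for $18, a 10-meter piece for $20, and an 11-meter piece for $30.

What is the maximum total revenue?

Consider every possible first cut. r[k] is the best of p[i]+r[k−i] over all sellable i≤k.
r[1] = 1
r[2] = max(1+1, 4+0) = 4
r[3] = max(1+4, 4+1, 9+0) = 9
r[4] = max(1+9, 4+4, 9+1, 11+0) = 11
r[5] = max(1+11, 4+9, 9+4, 11+1, 7+0) = 13
r[6] = max(1+13, 4+11, 9+9, 11+4, 7+1, 9+0) = 18
r[7] = max(1+18, 4+13, 9+11, …, 9+1, 11+0) = 20
r[8] = max(1+20, 4+18, 9+13, …, 11+1, 10+0) = 22
r[9] = max(1+22, 4+20, 9+18, …, 10+1, 18+0) = 27
r[10] = max(1+27, 4+22, 9+20, …, 18+1, 20+0) = 29
r[11] = max(1+29, 4+27, 9+22, …, 20+1, 30+0) = 31
One optimal cutting: 3 + 3 + 3 + 2 → $9 + $9 + $9 + $4 = $31.

31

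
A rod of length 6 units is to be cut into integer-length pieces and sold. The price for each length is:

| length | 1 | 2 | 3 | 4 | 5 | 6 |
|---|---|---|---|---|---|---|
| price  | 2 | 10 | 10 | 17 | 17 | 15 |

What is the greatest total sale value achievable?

Let R[k] be the best obtainable value from length k. For each k, try every first piece i and keep the best of price[i] + R[k−i].
R[1] = 2
R[2] = max(2+2, 10+0) = 10
R[3] = max(2+10, 10+2, 10+0) = 12
R[4] = max(2+12, 10+10, 10+2, 17+0) = 20
R[5] = max(2+20, 10+12, 10+10, 17+2, 17+0) = 22
R[6] = max(2+22, 10+20, 10+12, 17+10, 17+2, 15+0) = 30
One optimal cutting: 2 + 2 + 2 → $10 + $10 + $10 = $30.

30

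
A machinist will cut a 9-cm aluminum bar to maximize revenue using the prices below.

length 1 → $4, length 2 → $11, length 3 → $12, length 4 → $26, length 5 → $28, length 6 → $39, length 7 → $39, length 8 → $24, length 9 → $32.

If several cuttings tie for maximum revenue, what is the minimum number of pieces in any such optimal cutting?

Consider every possible first cut. r[k] is the best of p[i]+r[k−i] over all sellable i≤k.
r[1] = 4
r[2] = max(4+4, 11+0) = 11
r[3] = max(4+11, 11+4, 12+0) = 15
r[4] = max(4+15, 11+11, 12+4, 26+0) = 26
r[5] = max(4+26, 11+15, 12+11, 26+4, 28+0) = 30
r[6] = max(4+30, 11+26, 12+15, 26+11, 28+4, 39+0) = 39
r[7] = max(4+39, 11+30, 12+26, …, 39+4, 39+0) = 43
r[8] = max(4+43, 11+39, 12+30, …, 39+4, 24+0) = 52
r[9] = max(4+52, 11+43, 12+39, …, 24+4, 32+0) = 56
Maximum revenue is $56.
Now minimize piece count subject to staying optimal: for each k, pieces[k] = 1 + min over i with p[i]+r[k−i]=r[k] of pieces[k−i].
pieces[6] = 1
pieces[7] = 2
pieces[8] = 2
pieces[9] = 3

3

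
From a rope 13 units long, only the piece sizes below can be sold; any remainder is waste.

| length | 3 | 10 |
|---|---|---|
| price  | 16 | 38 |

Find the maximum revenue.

64

Let f[k] be the best obtainable value from length k. For each k, try every first piece i and keep the best of price[i] + f[k−i].
f[1] = 0
f[2] = 0
f[3] = 16
f[4] = 16
f[5] = 16
f[6] = 32  (first piece 3, then f[3]=16)
f[7] = 32
f[8] = 32
f[9] = 48  (first piece 3, then f[6]=32)
f[10] = 48
f[11] = 48
f[12] = 64  (first piece 3, then f[9]=48)
f[13] = 64
One optimal cutting: pieces 3 + 3 + 3 + 3 with 1 unit of scrap → €64.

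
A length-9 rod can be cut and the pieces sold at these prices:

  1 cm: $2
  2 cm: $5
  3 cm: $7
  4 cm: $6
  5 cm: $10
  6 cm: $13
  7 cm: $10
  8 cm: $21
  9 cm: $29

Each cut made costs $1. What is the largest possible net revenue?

Build net[k] bottom-up: net[k] = max over allowed piece i of (p[i] + net[k−i]) − 1 per cut.
net[1] = 2
net[2] = max(2+2-1, 5+0) = 5
net[3] = max(2+5-1, 5+2-1, 7+0) = 7
net[4] = max(2+7-1, 5+5-1, 7+2-1, 6+0) = 9
net[5] = max(2+9-1, 5+7-1, 7+5-1, 6+2-1, 10+0) = 11
net[6] = max(2+11-1, 5+9-1, 7+7-1, 6+5-1, 10+2-1, 13+0) = 13
net[7] = max(2+13-1, 5+11-1, 7+9-1, …, 13+2-1, 10+0) = 15
net[8] = max(2+15-1, 5+13-1, 7+11-1, …, 10+2-1, 21+0) = 21
net[9] = max(2+21-1, 5+15-1, 7+13-1, …, 21+2-1, 29+0) = 29
Best is to make no cuts and sell whole for $29.

29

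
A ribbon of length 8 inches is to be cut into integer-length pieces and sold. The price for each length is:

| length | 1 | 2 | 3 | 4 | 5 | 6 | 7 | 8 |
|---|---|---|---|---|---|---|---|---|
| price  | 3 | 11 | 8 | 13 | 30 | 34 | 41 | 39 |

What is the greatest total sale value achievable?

45

Build r[k] bottom-up: r[k] = max over allowed piece i of (p[i] + r[k−i]).
r[1] = 3
r[2] = max(3+3, 11+0) = 11
r[3] = max(3+11, 11+3, 8+0) = 14
r[4] = max(3+14, 11+11, 8+3, 13+0) = 22
r[5] = max(3+22, 11+14, 8+11, 13+3, 30+0) = 30
r[6] = max(3+30, 11+22, 8+14, 13+11, 30+3, 34+0) = 34
r[7] = max(3+34, 11+30, 8+22, …, 34+3, 41+0) = 41
r[8] = max(3+41, 11+34, 8+30, …, 41+3, 39+0) = 45
One optimal cutting: 6 + 2 → ¢34 + ¢11 = ¢45.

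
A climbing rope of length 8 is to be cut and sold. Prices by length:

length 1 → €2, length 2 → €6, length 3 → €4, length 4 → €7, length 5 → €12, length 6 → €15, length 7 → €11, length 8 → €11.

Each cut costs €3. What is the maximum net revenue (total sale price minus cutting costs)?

18

Consider every possible first cut. net[k] is the best of p[i]+net[k−i] over all sellable i≤k, charging 3 whenever i<k.
net[1] = 2
net[2] = max(2+2-3, 6+0) = 6
net[3] = max(2+6-3, 6+2-3, 4+0) = 5
net[4] = max(2+5-3, 6+6-3, 4+2-3, 7+0) = 9
net[5] = max(2+9-3, 6+5-3, 4+6-3, 7+2-3, 12+0) = 12
net[6] = max(2+12-3, 6+9-3, 4+5-3, 7+6-3, 12+2-3, 15+0) = 15
net[7] = max(2+15-3, 6+12-3, 4+9-3, …, 15+2-3, 11+0) = 15
net[8] = max(2+15-3, 6+15-3, 4+12-3, …, 11+2-3, 11+0) = 18
One optimal plan: pieces 6 + 2 (1 cut) → €21 − €3 = €18.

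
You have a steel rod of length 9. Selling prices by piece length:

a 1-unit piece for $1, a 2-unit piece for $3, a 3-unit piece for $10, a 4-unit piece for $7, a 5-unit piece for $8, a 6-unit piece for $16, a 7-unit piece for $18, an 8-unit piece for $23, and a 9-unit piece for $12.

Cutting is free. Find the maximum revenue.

Build v[k] bottom-up: v[k] = max over allowed piece i of (p[i] + v[k−i]).
v[1] = 1
v[2] = 3
v[3] = 10
v[4] = 11  (first piece 1, then v[3]=10)
v[5] = 13  (first piece 2, then v[3]=10)
v[6] = 20  (first piece 3, then v[3]=10)
v[7] = 21  (first piece 1, then v[6]=20)
v[8] = 23  (first piece 2, then v[6]=20)
v[9] = 30  (first piece 3, then v[6]=20)
One optimal cutting: 3 + 3 + 3 → $10 + $10 + $10 = $30.

30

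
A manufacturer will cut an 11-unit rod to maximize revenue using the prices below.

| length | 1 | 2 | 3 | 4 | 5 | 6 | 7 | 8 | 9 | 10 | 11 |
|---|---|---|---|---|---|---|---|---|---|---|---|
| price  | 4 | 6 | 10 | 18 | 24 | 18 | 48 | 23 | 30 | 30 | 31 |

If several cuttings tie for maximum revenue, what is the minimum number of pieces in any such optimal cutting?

Build r[k] bottom-up: r[k] = max over allowed piece i of (p[i] + r[k−i]).
r[1] = 4
r[2] = max(4+4, 6+0) = 8
r[3] = max(4+8, 6+4, 10+0) = 12
r[4] = max(4+12, 6+8, 10+4, 18+0) = 18
r[5] = max(4+18, 6+12, 10+8, 18+4, 24+0) = 24
r[6] = max(4+24, 6+18, 10+12, 18+8, 24+4, 18+0) = 28
r[7] = max(4+28, 6+24, 10+18, …, 18+4, 48+0) = 48
r[8] = max(4+48, 6+28, 10+24, …, 48+4, 23+0) = 52
r[9] = max(4+52, 6+48, 10+28, …, 23+4, 30+0) = 56
r[10] = max(4+56, 6+52, 10+48, …, 30+4, 30+0) = 60
r[11] = max(4+60, 6+56, 10+52, …, 30+4, 31+0) = 66
Maximum revenue is $66.
Now minimize piece count subject to staying optimal: for each k, pieces[k] = 1 + min over i with p[i]+r[k−i]=r[k] of pieces[k−i].
pieces[8] = 2
pieces[9] = 3
pieces[10] = 4
pieces[11] = 2

2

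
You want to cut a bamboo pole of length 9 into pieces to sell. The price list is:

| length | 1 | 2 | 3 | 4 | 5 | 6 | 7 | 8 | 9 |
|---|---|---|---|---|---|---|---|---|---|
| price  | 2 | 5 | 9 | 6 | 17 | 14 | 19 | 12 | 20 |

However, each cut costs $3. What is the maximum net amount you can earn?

22

Let r[k] be the best obtainable value from length k. For each k, try every first piece i and keep the best of price[i] + r[k−i] minus the 3 cut fee when i<k.
r[1] = 2
r[2] = 5
r[3] = 9
r[4] = 8  (first piece 1, then r[3]=9)
r[5] = 17
r[6] = 16  (first piece 1, then r[5]=17)
r[7] = 19  (first piece 2, then r[5]=17)
r[8] = 23  (first piece 3, then r[5]=17)
r[9] = 22  (first piece 1, then r[8]=23)
One optimal plan: pieces 5 + 3 + 1 (2 cuts) → $28 − $6 = $22.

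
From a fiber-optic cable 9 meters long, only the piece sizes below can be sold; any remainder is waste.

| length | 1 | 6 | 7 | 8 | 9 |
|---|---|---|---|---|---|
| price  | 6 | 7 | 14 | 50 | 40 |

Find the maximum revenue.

Let r[k] be the best obtainable value from length k. For each k, try every first piece i and keep the best of price[i] + r[k−i].
r[1] = 6
r[2] = 12  (first piece 1, then r[1]=6)
r[3] = 18  (first piece 1, then r[2]=12)
r[4] = 24  (first piece 1, then r[3]=18)
r[5] = 30  (first piece 1, then r[4]=24)
r[6] = max(6+30, 7+0) = 36
r[7] = max(6+36, 7+6, 14+0) = 42
r[8] = max(6+42, 7+12, 14+6, 50+0) = 50
r[9] = max(6+50, 7+18, 14+12, 50+6, 40+0) = 56
One optimal cutting: 8 + 1 → $56.

56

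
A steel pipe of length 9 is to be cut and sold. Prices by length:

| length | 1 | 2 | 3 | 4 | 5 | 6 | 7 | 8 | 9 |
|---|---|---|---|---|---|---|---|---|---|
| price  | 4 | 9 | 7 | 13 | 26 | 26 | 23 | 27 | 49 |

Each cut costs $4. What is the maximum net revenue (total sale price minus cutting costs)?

Consider every possible first cut. v[k] is the best of p[i]+v[k−i] over all sellable i≤k, charging 4 whenever i<k.
v[1] = 4
v[2] = 9
v[3] = 9  (first piece 1, then v[2]=9)
v[4] = 14  (first piece 2, then v[2]=9)
v[5] = 26
v[6] = 26  (first piece 1, then v[5]=26)
v[7] = 31  (first piece 2, then v[5]=26)
v[8] = 31  (first piece 1, then v[7]=31)
v[9] = 49
Best is to make no cuts and sell whole for $49.

49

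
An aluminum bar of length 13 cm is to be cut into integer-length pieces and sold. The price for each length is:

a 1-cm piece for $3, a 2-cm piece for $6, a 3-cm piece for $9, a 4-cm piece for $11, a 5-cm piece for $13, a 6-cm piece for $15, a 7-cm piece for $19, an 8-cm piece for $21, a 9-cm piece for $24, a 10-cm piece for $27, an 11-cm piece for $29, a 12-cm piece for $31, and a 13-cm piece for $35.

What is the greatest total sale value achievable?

Consider every possible first cut. v[k] is the best of p[i]+v[k−i] over all sellable i≤k.
v[1] = 3
v[2] = 6  (first piece 1, then v[1]=3)
v[3] = 9  (first piece 1, then v[2]=6)
v[4] = 12  (first piece 1, then v[3]=9)
v[5] = 15  (first piece 1, then v[4]=12)
v[6] = 18  (first piece 1, then v[5]=15)
v[7] = 21  (first piece 1, then v[6]=18)
v[8] = 24  (first piece 1, then v[7]=21)
v[9] = 27  (first piece 1, then v[8]=24)
v[10] = 30  (first piece 1, then v[9]=27)
v[11] = 33  (first piece 1, then v[10]=30)
v[12] = 36  (first piece 1, then v[11]=33)
v[13] = 39  (first piece 1, then v[12]=36)
One optimal cutting: 1 + 1 + 1 + 1 + 1 + 1 + 1 + 1 + 1 + 1 + 1 + 1 + 1 → $3 + $3 + $3 + $3 + $3 + $3 + $3 + $3 + $3 + $3 + $3 + $3 + $3 = $39.

39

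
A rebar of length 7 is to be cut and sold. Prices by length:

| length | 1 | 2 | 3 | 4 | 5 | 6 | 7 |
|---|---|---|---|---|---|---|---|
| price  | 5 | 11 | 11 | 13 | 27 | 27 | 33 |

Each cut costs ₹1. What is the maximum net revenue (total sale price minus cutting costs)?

Build r[k] bottom-up: r[k] = max over allowed piece i of (p[i] + r[k−i]) − 1 per cut.
r[1] = 5
r[2] = max(5+5-1, 11+0) = 11
r[3] = max(5+11-1, 11+5-1, 11+0) = 15
r[4] = max(5+15-1, 11+11-1, 11+5-1, 13+0) = 21
r[5] = max(5+21-1, 11+15-1, 11+11-1, 13+5-1, 27+0) = 27
r[6] = max(5+27-1, 11+21-1, 11+15-1, 13+11-1, 27+5-1, 27+0) = 31
r[7] = max(5+31-1, 11+27-1, 11+21-1, …, 27+5-1, 33+0) = 37
One optimal plan: pieces 5 + 2 (1 cut) → ₹38 − ₹1 = ₹37.

37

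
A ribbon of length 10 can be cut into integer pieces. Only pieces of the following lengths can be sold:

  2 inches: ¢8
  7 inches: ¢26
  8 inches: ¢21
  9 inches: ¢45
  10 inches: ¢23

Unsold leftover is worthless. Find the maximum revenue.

45

Build r[k] bottom-up: r[k] = max over allowed piece i of (p[i] + r[k−i]).
r[1] = 0
r[2] = 8
r[3] = 8
r[4] = 16  (first piece 2, then r[2]=8)
r[5] = 16
r[6] = 24  (first piece 2, then r[4]=16)
r[7] = max(8+16, 26+0) = 26
r[8] = max(8+24, 26+0, 21+0) = 32
r[9] = max(8+26, 26+8, 21+0, 45+0) = 45
r[10] = max(8+32, 26+8, 21+8, 45+0, 23+0) = 45
One optimal cutting: pieces 9 with 1 inch of scrap → ¢45.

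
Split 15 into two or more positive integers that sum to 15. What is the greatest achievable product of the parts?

Let prod[k] be the best product for length k (with at least one cut). For each first piece i, the rest contributes max(k−i, prod[k−i]).
prod[2] = 1*max(1,0) = 1*1 = 1
prod[3] = max(1*2, 2*1) = 2
prod[4] = max(1*3, 2*2, 3*1) = 4
prod[5] = max(1*4, 2*3, 3*2, 4*1) = 6
prod[6] = max(1*6, 2*4, 3*3, 4*2, 5*1) = 9
prod[7] = max(1*9, 2*6, 3*4, 4*3, 5*2, 6*1) = 12
prod[8] = max(1*12, 2*9, 3*6, …, 6*2, 7*1) = 18
prod[9] = max(1*18, 2*12, 3*9, …, 7*2, 8*1) = 27
prod[10] = max(1*27, 2*18, 3*12, …, 8*2, 9*1) = 36
prod[11] = max(1*36, 2*27, 3*18, …, 9*2, 10*1) = 54
prod[12] = max(1*54, 2*36, 3*27, …, 10*2, 11*1) = 81
prod[13] = max(1*81, 2*54, 3*36, …, 11*2, 12*1) = 108
prod[14] = max(1*108, 2*81, 3*54, …, 12*2, 13*1) = 162
prod[15] = max(1*162, 2*108, 3*81, …, 13*2, 14*1) = 243
One optimal split: 3 + 3 + 3 + 3 + 3; product 3*3*3*3*3 = 243.

243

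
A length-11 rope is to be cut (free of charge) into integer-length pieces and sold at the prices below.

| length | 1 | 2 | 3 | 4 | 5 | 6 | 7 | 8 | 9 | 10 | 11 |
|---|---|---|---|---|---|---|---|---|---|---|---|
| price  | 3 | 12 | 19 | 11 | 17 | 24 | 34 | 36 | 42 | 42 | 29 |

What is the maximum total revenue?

69

Let R[k] be the best obtainable value from length k. For each k, try every first piece i and keep the best of price[i] + R[k−i].
R[1] = 3
R[2] = max(3+3, 12+0) = 12
R[3] = max(3+12, 12+3, 19+0) = 19
R[4] = max(3+19, 12+12, 19+3, 11+0) = 24
R[5] = max(3+24, 12+19, 19+12, 11+3, 17+0) = 31
R[6] = max(3+31, 12+24, 19+19, 11+12, 17+3, 24+0) = 38
R[7] = max(3+38, 12+31, 19+24, …, 24+3, 34+0) = 43
R[8] = max(3+43, 12+38, 19+31, …, 34+3, 36+0) = 50
R[9] = max(3+50, 12+43, 19+38, …, 36+3, 42+0) = 57
R[10] = max(3+57, 12+50, 19+43, …, 42+3, 42+0) = 62
R[11] = max(3+62, 12+57, 19+50, …, 42+3, 29+0) = 69
One optimal cutting: 3 + 3 + 3 + 2 → $19 + $19 + $19 + $12 = $69.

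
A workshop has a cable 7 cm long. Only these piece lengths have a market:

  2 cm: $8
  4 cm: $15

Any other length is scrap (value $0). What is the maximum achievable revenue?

24

Consider every possible first cut. best[k] is the best of p[i]+best[k−i] over all sellable i≤k.
best[1] = 0
best[2] = 8
best[3] = 8
best[4] = 16  (first piece 2, then best[2]=8)
best[5] = 16
best[6] = 24  (first piece 2, then best[4]=16)
best[7] = 24
One optimal cutting: pieces 2 + 2 + 2 with 1 cm of scrap → $24.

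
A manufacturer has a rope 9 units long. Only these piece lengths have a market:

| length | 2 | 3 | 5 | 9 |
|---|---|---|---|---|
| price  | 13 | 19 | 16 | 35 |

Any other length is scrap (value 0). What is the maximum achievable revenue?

Consider every possible first cut. best[k] is the best of p[i]+best[k−i] over all sellable i≤k.
best[1] = 0
best[2] = 13
best[3] = max(13+0, 19+0) = 19
best[4] = max(13+13, 19+0) = 26
best[5] = max(13+19, 19+13, 16+0) = 32
best[6] = max(13+26, 19+19, 16+0) = 39
best[7] = max(13+32, 19+26, 16+13) = 45
best[8] = max(13+39, 19+32, 16+19) = 52
best[9] = max(13+45, 19+39, 16+26, 35+0) = 58
One optimal cutting: 3 + 2 + 2 + 2 → 58.

58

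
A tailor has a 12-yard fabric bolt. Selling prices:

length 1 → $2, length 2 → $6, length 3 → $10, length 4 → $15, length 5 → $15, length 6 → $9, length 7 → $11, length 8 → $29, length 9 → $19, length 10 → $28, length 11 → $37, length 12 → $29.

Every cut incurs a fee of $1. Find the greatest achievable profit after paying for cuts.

43

Let net[k] be the best obtainable value from length k. For each k, try every first piece i and keep the best of price[i] + net[k−i] minus the 1 cut fee when i<k.
net[1] = 2
net[2] = max(2+2-1, 6+0) = 6
net[3] = max(2+6-1, 6+2-1, 10+0) = 10
net[4] = max(2+10-1, 6+6-1, 10+2-1, 15+0) = 15
net[5] = max(2+15-1, 6+10-1, 10+6-1, 15+2-1, 15+0) = 16
net[6] = max(2+16-1, 6+15-1, 10+10-1, 15+6-1, 15+2-1, 9+0) = 20
net[7] = max(2+20-1, 6+16-1, 10+15-1, …, 9+2-1, 11+0) = 24
net[8] = max(2+24-1, 6+20-1, 10+16-1, …, 11+2-1, 29+0) = 29
net[9] = max(2+29-1, 6+24-1, 10+20-1, …, 29+2-1, 19+0) = 30
net[10] = max(2+30-1, 6+29-1, 10+24-1, …, 19+2-1, 28+0) = 34
net[11] = max(2+34-1, 6+30-1, 10+29-1, …, 28+2-1, 37+0) = 38
net[12] = max(2+38-1, 6+34-1, 10+30-1, …, 37+2-1, 29+0) = 43
One optimal plan: pieces 4 + 4 + 4 (2 cuts) → $45 − $2 = $43.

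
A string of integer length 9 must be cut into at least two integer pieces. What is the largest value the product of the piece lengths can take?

Let prod[k] be the best product for length k (with at least one cut). For each first piece i, the rest contributes max(k−i, prod[k−i]).
prod[2] = 1·max(1,0) = 1·1 = 1
prod[3] = max(1·2, 2·1) = 2
prod[4] = max(1·3, 2·2, 3·1) = 4
prod[5] = max(1·4, 2·3, 3·2, 4·1) = 6
prod[6] = max(1·6, 2·4, 3·3, 4·2, 5·1) = 9
prod[7] = max(1·9, 2·6, 3·4, 4·3, 5·2, 6·1) = 12
prod[8] = max(1·12, 2·9, 3·6, …, 6·2, 7·1) = 18
prod[9] = max(1·18, 2·12, 3·9, …, 7·2, 8·1) = 27
One optimal split: 3 + 3 + 3; product 3·3·3 = 27.

27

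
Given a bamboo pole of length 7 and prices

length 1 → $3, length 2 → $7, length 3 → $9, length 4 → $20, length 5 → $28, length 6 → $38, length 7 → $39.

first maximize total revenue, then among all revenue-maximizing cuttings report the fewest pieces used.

2

Let r[k] be the best obtainable value from length k. For each k, try every first piece i and keep the best of price[i] + r[k−i].
r[1] = 3
r[2] = 7
r[3] = 10  (first piece 1, then r[2]=7)
r[4] = 20
r[5] = 28
r[6] = 38
r[7] = 41  (first piece 1, then r[6]=38)
Maximum revenue is $41.
Now minimize piece count subject to staying optimal: for each k, pieces[k] = 1 + min over i with p[i]+r[k−i]=r[k] of pieces[k−i].
pieces[4] = 1
pieces[5] = 1
pieces[6] = 1
pieces[7] = 2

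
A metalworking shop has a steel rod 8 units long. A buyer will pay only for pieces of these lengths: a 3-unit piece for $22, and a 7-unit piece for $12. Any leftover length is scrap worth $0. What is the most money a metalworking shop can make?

Let best[k] be the best obtainable value from length k. For each k, try every first piece i and keep the best of price[i] + best[k−i].
best[1] = 0
best[2] = 0
best[3] = 22
best[4] = 22
best[5] = 22
best[6] = 44  (first piece 3, then best[3]=22)
best[7] = 44
best[8] = 44
One optimal cutting: pieces 3 + 3 with 2 units of scrap → $44.

44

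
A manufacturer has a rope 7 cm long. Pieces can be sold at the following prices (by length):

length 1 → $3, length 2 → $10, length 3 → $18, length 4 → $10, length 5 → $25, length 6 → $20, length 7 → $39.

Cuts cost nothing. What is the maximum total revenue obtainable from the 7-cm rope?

Build v[k] bottom-up: v[k] = max over allowed piece i of (p[i] + v[k−i]).
v[1] = 3
v[2] = 10
v[3] = 18
v[4] = 21  (first piece 1, then v[3]=18)
v[5] = 28  (first piece 2, then v[3]=18)
v[6] = 36  (first piece 3, then v[3]=18)
v[7] = 39  (first piece 1, then v[6]=36)
One optimal cutting: 3 + 3 + 1 → $18 + $18 + $3 = $39.

39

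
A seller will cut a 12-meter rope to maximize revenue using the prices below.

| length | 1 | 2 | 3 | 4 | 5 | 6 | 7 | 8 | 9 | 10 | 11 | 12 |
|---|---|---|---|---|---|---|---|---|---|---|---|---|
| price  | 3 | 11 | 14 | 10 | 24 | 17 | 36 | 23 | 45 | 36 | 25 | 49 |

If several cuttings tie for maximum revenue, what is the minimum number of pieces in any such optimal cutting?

Consider every possible first cut. r[k] is the best of p[i]+r[k−i] over all sellable i≤k.
r[1] = 3
r[2] = 11
r[3] = 14  (first piece 1, then r[2]=11)
r[4] = 22  (first piece 2, then r[2]=11)
r[5] = 25  (first piece 1, then r[4]=22)
r[6] = 33  (first piece 2, then r[4]=22)
r[7] = 36  (first piece 1, then r[6]=33)
r[8] = 44  (first piece 2, then r[6]=33)
r[9] = 47  (first piece 1, then r[8]=44)
r[10] = 55  (first piece 2, then r[8]=44)
r[11] = 58  (first piece 1, then r[10]=55)
r[12] = 66  (first piece 2, then r[10]=55)
Maximum revenue is $66.
Now minimize piece count subject to staying optimal: for each k, pieces[k] = 1 + min over i with p[i]+r[k−i]=r[k] of pieces[k−i].
pieces[9] = 2
pieces[10] = 5
pieces[11] = 3
pieces[12] = 6

6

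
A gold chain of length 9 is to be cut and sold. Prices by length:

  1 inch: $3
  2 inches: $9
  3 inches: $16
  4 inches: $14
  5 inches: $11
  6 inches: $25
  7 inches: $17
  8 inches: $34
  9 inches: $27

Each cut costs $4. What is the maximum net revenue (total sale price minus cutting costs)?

Consider every possible first cut. net[k] is the best of p[i]+net[k−i] over all sellable i≤k, charging 4 whenever i<k.
net[1] = 3
net[2] = 9
net[3] = 16
net[4] = 15  (first piece 1, then net[3]=16)
net[5] = 21  (first piece 2, then net[3]=16)
net[6] = 28  (first piece 3, then net[3]=16)
net[7] = 27  (first piece 1, then net[6]=28)
net[8] = 34
net[9] = 40  (first piece 3, then net[6]=28)
One optimal plan: pieces 3 + 3 + 3 (2 cuts) → $48 − $8 = $40.

40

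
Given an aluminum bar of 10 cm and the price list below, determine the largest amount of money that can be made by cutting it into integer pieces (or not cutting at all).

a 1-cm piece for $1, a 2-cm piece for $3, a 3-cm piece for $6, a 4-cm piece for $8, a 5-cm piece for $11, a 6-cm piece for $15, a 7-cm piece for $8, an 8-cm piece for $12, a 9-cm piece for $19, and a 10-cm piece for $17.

23

Build R[k] bottom-up: R[k] = max over allowed piece i of (p[i] + R[k−i]).
R[1] = 1
R[2] = max(1+1, 3+0) = 3
R[3] = max(1+3, 3+1, 6+0) = 6
R[4] = max(1+6, 3+3, 6+1, 8+0) = 8
R[5] = max(1+8, 3+6, 6+3, 8+1, 11+0) = 11
R[6] = max(1+11, 3+8, 6+6, 8+3, 11+1, 15+0) = 15
R[7] = max(1+15, 3+11, 6+8, …, 15+1, 8+0) = 16
R[8] = max(1+16, 3+15, 6+11, …, 8+1, 12+0) = 18
R[9] = max(1+18, 3+16, 6+15, …, 12+1, 19+0) = 21
R[10] = max(1+21, 3+18, 6+16, …, 19+1, 17+0) = 23
One optimal cutting: 6 + 4 → $15 + $8 = $23.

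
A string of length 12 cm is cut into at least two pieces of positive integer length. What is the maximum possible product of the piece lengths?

81

Define f[k] = max over 1≤i<k of i · max(k−i, f[k−i]); the inner max lets the remainder stay uncut if that's better.
Small cases: f[2]=1, f[3]=2, f[4]=4, f[5]=6.
f[6] = max(1×6, 2×4, 3×3, 4×2, 5×1) = 9
f[7] = max(1×9, 2×6, 3×4, 4×3, 5×2, 6×1) = 12
f[8] = max(1×12, 2×9, 3×6, …, 6×2, 7×1) = 18
f[9] = max(1×18, 2×12, 3×9, …, 7×2, 8×1) = 27
f[10] = max(1×27, 2×18, 3×12, …, 8×2, 9×1) = 36
f[11] = max(1×36, 2×27, 3×18, …, 9×2, 10×1) = 54
f[12] = max(1×54, 2×36, 3×27, …, 10×2, 11×1) = 81
One optimal split: 3 + 3 + 3 + 3; product 3×3×3×3 = 81.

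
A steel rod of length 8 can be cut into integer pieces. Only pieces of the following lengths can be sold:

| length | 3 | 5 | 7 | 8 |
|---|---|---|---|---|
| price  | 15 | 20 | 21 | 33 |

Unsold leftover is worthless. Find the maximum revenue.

Let r[k] be the best obtainable value from length k. For each k, try every first piece i and keep the best of price[i] + r[k−i].
r[1] = 0
r[2] = 0
r[3] = 15
r[4] = 15
r[5] = max(15+0, 20+0) = 20
r[6] = max(15+15, 20+0) = 30
r[7] = max(15+15, 20+0, 21+0) = 30
r[8] = max(15+20, 20+15, 21+0, 33+0) = 35
One optimal cutting: 5 + 3 → $35.

35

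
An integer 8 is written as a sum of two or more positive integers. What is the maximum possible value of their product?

Define f[k] = max over 1≤i<k of i · max(k−i, f[k−i]); the inner max lets the remainder stay uncut if that's better.
f[2] = 1*max(1,0) = 1*1 = 1
f[3] = max(1*2, 2*1) = 2
f[4] = max(1*3, 2*2, 3*1) = 4
f[5] = max(1*4, 2*3, 3*2, 4*1) = 6
f[6] = max(1*6, 2*4, 3*3, 4*2, 5*1) = 9
f[7] = max(1*9, 2*6, 3*4, 4*3, 5*2, 6*1) = 12
f[8] = max(1*12, 2*9, 3*6, …, 6*2, 7*1) = 18
One optimal split: 3 + 3 + 2; product 3*3*2 = 18.

18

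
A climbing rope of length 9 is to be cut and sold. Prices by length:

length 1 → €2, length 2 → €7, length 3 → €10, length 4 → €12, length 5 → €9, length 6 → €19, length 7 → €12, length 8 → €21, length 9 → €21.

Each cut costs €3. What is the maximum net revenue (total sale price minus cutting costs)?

Build net[k] bottom-up: net[k] = max over allowed piece i of (p[i] + net[k−i]) − 3 per cut.
net[1] = 2
net[2] = max(2+2-3, 7+0) = 7
net[3] = max(2+7-3, 7+2-3, 10+0) = 10
net[4] = max(2+10-3, 7+7-3, 10+2-3, 12+0) = 12
net[5] = max(2+12-3, 7+10-3, 10+7-3, 12+2-3, 9+0) = 14
net[6] = max(2+14-3, 7+12-3, 10+10-3, 12+7-3, 9+2-3, 19+0) = 19
net[7] = max(2+19-3, 7+14-3, 10+12-3, …, 19+2-3, 12+0) = 19
net[8] = max(2+19-3, 7+19-3, 10+14-3, …, 12+2-3, 21+0) = 23
net[9] = max(2+23-3, 7+19-3, 10+19-3, …, 21+2-3, 21+0) = 26
One optimal plan: pieces 6 + 3 (1 cut) → €29 − €3 = €26.

26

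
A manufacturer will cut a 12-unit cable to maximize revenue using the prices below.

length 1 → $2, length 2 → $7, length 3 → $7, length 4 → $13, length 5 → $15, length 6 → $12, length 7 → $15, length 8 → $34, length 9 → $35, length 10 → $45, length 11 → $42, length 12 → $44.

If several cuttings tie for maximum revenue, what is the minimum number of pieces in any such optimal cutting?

Let r[k] be the best obtainable value from length k. For each k, try every first piece i and keep the best of price[i] + r[k−i].
r[1] = 2
r[2] = max(2+2, 7+0) = 7
r[3] = max(2+7, 7+2, 7+0) = 9
r[4] = max(2+9, 7+7, 7+2, 13+0) = 14
r[5] = max(2+14, 7+9, 7+7, 13+2, 15+0) = 16
r[6] = max(2+16, 7+14, 7+9, 13+7, 15+2, 12+0) = 21
r[7] = max(2+21, 7+16, 7+14, …, 12+2, 15+0) = 23
r[8] = max(2+23, 7+21, 7+16, …, 15+2, 34+0) = 34
r[9] = max(2+34, 7+23, 7+21, …, 34+2, 35+0) = 36
r[10] = max(2+36, 7+34, 7+23, …, 35+2, 45+0) = 45
r[11] = max(2+45, 7+36, 7+34, …, 45+2, 42+0) = 47
r[12] = max(2+47, 7+45, 7+36, …, 42+2, 44+0) = 52
Maximum revenue is $52.
Now minimize piece count subject to staying optimal: for each k, pieces[k] = 1 + min over i with p[i]+r[k−i]=r[k] of pieces[k−i].
pieces[9] = 2
pieces[10] = 1
pieces[11] = 2
pieces[12] = 2

2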